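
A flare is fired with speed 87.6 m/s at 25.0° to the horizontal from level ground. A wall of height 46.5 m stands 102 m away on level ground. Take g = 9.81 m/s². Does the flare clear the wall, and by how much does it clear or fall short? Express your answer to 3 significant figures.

v_x = 87.6 cos 25.0° = 79.39 m/s; v_y0 = 87.6 sin 25.0° = 37.02 m/s.
Time to reach the wall: t = 102 / 79.39 = 1.285 s.
Height at that point: y = 37.02×1.285 − 4.905×1.285² = 39.47 m.
That is 46.5 − 39.47 = 7.03 m below the top of the wall, so the flare does not clear it.

No — it falls 7.03 m short of clearing the wall.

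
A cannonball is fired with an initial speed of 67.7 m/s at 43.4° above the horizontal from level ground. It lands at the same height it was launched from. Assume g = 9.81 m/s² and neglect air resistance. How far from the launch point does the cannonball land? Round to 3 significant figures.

For level ground, R = v₀² sin(2θ) / g.
sin(2 × 43.4°) = sin 86.80° = 0.9984.
R = (67.7)² × 0.9984 / 9.81 = 466 m.

466 m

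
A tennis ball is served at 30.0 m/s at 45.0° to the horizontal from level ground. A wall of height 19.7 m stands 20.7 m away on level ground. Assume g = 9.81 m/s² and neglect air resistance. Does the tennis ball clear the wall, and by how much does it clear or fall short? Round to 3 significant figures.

v_x = 30.0 cos 45.0° = 21.21 m/s; v_y0 = 30.0 sin 45.0° = 21.21 m/s.
Time to reach the wall: t = 20.7 / 21.21 = 0.9760 s.
Height at that point: y = 21.21×0.9760 − 4.905×0.9760² = 16.03 m.
That is 19.7 − 16.03 = 3.67 m below the top of the wall, so the tennis ball does not clear it.

No — it falls 3.67 m short of clearing the wall.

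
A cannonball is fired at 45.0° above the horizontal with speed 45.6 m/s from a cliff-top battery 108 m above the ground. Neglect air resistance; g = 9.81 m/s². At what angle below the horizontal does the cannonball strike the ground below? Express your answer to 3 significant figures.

60.2°

v_x = 45.6 cos 45.0° = 32.24 m/s.
At impact |v_y| = √(v_y0² + 2 g h) = √(32.24² + 2×9.81×108) = 56.20 m/s.
Angle below horizontal = arctan(|v_y| / v_x) = arctan(56.20 / 32.24) = 60.2°.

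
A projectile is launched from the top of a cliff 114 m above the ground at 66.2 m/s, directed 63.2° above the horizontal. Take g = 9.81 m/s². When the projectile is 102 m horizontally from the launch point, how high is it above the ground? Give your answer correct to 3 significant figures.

v_x = 66.2 cos 63.2° = 29.85 m/s, v_y0 = 66.2 sin 63.2° = 59.09 m/s.
Time to reach x = 102 m: t = x / v_x = 102 / 29.85 = 3.417 s.
y = 114 + v_y0 t − ½ g t² = 114 + 59.09×3.417 − 4.905×3.417² = 259 m.

259 m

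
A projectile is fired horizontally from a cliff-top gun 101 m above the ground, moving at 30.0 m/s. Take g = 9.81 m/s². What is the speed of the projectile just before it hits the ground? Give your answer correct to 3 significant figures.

53.7 m/s

Fall time: t = √(2 × 101 / 9.81) = 4.538 s.
At impact: v_x = 30.0 m/s (unchanged), v_y = g t = 9.81 × 4.538 = 44.52 m/s.
Speed = √(v_x² + v_y²) = √(900.0 + 1982) = 53.7 m/s.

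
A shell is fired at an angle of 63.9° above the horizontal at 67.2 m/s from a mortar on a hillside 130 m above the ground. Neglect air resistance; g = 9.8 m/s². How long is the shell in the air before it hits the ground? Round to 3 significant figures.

Vertical component: v_y = 67.2 sin 63.9° = 60.35 m/s.
Taking up as positive with launch at y = 130 m, landing at y = 0: 0 = 130 + 60.35 t − ½(9.8) t².
Solving 4.900 t² − 60.35 t − 130 = 0 gives t = [60.35 + √(60.35² + 4·4.900·130)] / 9.800 = 14.2 s.

14.2 s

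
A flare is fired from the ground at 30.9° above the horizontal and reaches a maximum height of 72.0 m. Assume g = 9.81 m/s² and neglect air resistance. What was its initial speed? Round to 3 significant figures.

73.2 m/s

At maximum height v_y = 0, so (v₀ sin θ)² = 2 g H.
v₀ sin 30.9° = √(2 × 9.81 × 72.0) = 37.59 m/s.
v₀ = 37.59 / sin 30.9° = 37.59 / 0.5135 = 73.2 m/s.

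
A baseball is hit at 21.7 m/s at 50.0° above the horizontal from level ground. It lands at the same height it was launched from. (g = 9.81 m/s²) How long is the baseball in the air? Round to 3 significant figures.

Vertical component: v_y = 21.7 sin 50.0° = 16.62 m/s.
For a projectile landing at launch height, time of flight is t = 2 v_y / g = 2 × 16.62 / 9.81 = 3.39 s.

3.39 s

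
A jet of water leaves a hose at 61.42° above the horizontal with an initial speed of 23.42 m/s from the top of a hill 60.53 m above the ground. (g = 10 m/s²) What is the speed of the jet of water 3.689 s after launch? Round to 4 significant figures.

19.80 m/s

v_x = 23.42 cos 61.42° = 11.204 m/s (constant).
v_y(t) = 23.42 sin 61.42° − g t = 20.566 − 10 × 3.689 = -16.324 m/s.
Speed = √(v_x² + v_y²) = √(125.53 + 266.47) = 19.80 m/s.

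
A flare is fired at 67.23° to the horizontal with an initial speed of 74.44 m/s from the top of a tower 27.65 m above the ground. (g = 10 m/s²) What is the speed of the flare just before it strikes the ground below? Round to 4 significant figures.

v_x = 74.44 cos 67.23° = 28.811 m/s is unchanged throughout.
For the vertical component, v_y² = v_y0² + 2 g h = (68.639)² + 2×10×27.65 = 5264.3, so |v_y| = 72.555 m/s.
Impact speed = √(v_x² + v_y²) = √(830.07 + 5264.3) = 78.07 m/s.

78.07 m/s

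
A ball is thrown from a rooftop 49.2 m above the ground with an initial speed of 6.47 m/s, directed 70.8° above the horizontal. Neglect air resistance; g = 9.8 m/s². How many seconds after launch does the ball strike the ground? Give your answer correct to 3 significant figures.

3.85 s

Vertical component: v_y = 6.47 sin 70.8° = 6.110 m/s.
Taking up as positive with launch at y = 49.2 m, landing at y = 0: 0 = 49.2 + 6.110 t − ½(9.8) t².
Solving 4.900 t² − 6.110 t − 49.2 = 0 gives t = [6.110 + √(6.110² + 4·4.900·49.2)] / 9.800 = 3.85 s.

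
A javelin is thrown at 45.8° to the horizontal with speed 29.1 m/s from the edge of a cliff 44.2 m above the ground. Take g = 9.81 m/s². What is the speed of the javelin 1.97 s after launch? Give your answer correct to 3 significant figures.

v_x = 29.1 cos 45.8° = 20.29 m/s (constant).
v_y(t) = 29.1 sin 45.8° − g t = 20.86 − 9.81 × 1.97 = 1.534 m/s.
Speed = √(v_x² + v_y²) = √(411.7 + 2.353) = 20.3 m/s.

20.3 m/s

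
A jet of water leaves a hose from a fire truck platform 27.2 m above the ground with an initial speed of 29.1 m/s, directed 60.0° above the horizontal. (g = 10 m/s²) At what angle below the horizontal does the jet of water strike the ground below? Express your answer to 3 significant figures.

v_x = 29.1 cos 60.0° = 14.55 m/s.
At impact |v_y| = √(v_y0² + 2 g h) = √(25.20² + 2×10×27.2) = 34.34 m/s.
Angle below horizontal = arctan(|v_y| / v_x) = arctan(34.34 / 14.55) = 67.0°.

67.0°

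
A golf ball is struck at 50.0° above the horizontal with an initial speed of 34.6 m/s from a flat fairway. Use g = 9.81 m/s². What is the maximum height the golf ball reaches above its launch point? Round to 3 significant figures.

35.8 m

Vertical component of launch velocity: v_y = 34.6 sin 50.0° = 26.51 m/s.
At the highest point the vertical velocity is zero, so v_y² = 2 g h_max.
h_max = (26.51)² / (2 × 9.81) = 702.8 / 19.62 = 35.8 m.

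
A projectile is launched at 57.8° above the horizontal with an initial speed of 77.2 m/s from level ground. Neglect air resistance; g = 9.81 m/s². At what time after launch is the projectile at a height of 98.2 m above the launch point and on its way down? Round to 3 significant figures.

11.6 s

v_y0 = 77.2 sin 57.8° = 65.33 m/s.
Set y = v_y0 t − ½ g t² = 98.2: 4.905 t² − 65.33 t + 98.2 = 0.
t = [65.33 ± √(4268 − 1927)] / 9.81 = (65.33 ± 48.38) / 9.81, giving t = 1.73 s or t = 11.6 s.
On the way down corresponds to the larger root: t = 11.6 s.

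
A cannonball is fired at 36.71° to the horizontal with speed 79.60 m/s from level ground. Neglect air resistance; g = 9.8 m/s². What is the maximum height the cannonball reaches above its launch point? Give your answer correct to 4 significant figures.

115.5 m

Vertical component of launch velocity: v_y = 79.60 sin 36.71° = 47.582 m/s.
At the highest point the vertical velocity is zero, so v_y² = 2 g h_max.
h_max = (47.582)² / (2 × 9.8) = 2264.0 / 19.60 = 115.5 m.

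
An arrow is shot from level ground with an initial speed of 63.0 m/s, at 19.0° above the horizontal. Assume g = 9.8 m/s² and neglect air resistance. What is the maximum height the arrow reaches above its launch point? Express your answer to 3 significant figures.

Vertical component of launch velocity: v_y = 63.0 sin 19.0° = 20.51 m/s.
At the highest point the vertical velocity is zero, so v_y² = 2 g h_max.
h_max = (20.51)² / (2 × 9.8) = 420.7 / 19.60 = 21.5 m.

21.5 m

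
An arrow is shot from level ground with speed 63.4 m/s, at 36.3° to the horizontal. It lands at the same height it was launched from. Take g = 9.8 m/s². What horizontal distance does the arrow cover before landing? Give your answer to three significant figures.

391 m

For level ground, R = v₀² sin(2θ) / g.
sin(2 × 36.3°) = sin 72.60° = 0.9542.
R = (63.4)² × 0.9542 / 9.8 = 391 m.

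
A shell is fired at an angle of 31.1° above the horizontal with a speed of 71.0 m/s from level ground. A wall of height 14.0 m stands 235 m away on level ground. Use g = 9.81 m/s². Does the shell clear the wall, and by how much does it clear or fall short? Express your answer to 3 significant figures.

Yes — it clears the wall by 54.5 m.

v_x = 71.0 cos 31.1° = 60.79 m/s; v_y0 = 71.0 sin 31.1° = 36.67 m/s.
Time to reach the wall: t = 235 / 60.79 = 3.866 s.
Height at that point: y = 36.67×3.866 − 4.905×3.866² = 68.46 m.
That is 68.46 − 14.0 = 54.5 m above the top of the wall, so the shell clears it.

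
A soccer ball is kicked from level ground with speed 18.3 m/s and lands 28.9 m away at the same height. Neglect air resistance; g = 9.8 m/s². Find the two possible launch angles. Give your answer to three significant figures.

Level-ground range: R = v₀² sin(2θ)/g ⇒ sin 2θ = R g / v₀² = 28.9×9.8/18.3² = 0.8457.
2θ = arcsin(0.8457) = 57.75° or 180° − 57.75° = 122.25°.
So θ = 28.9° or θ = 61.1°.

28.9° and 61.1°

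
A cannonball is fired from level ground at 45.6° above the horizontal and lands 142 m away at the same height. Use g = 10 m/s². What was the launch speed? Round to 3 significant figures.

37.7 m/s

On level ground, R = v₀² sin(2θ) / g, so v₀ = √(R g / sin 2θ).
sin(2 × 45.6°) = 0.9998.
v₀ = √(142 × 10 / 0.9998) = √1420 = 37.7 m/s.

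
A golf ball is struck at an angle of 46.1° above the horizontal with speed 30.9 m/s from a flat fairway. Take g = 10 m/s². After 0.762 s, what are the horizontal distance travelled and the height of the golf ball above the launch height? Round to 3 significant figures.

v_x = 30.9 cos 46.1° = 21.43 m/s; v_y0 = 30.9 sin 46.1° = 22.27 m/s.
x = v_x t = 21.43 × 0.762 = 16.3 m.
y = v_y0 t − ½ g t² = 22.27×0.762 − 5.000×0.762² = 14.1 m.

x = 16.3 m, y = 14.1 m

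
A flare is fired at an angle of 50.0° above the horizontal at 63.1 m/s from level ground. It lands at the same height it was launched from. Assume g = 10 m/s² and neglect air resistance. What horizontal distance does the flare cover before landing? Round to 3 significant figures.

For level ground, R = v₀² sin(2θ) / g.
sin(2 × 50.0°) = sin 100.0° = 0.9848.
R = (63.1)² × 0.9848 / 10 = 392 m.

392 m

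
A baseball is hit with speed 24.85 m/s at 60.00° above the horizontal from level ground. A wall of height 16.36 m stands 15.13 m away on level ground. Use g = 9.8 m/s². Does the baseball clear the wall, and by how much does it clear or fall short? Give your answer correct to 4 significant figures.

Yes — it clears the wall by 2.580 m.

v_x = 24.85 cos 60.00° = 12.425 m/s; v_y0 = 24.85 sin 60.00° = 21.521 m/s.
Time to reach the wall: t = 15.13 / 12.425 = 1.2177 s.
Height at that point: y = 21.521×1.2177 − 4.900×1.2177² = 18.940 m.
That is 18.940 − 16.36 = 2.580 m above the top of the wall, so the baseball clears it.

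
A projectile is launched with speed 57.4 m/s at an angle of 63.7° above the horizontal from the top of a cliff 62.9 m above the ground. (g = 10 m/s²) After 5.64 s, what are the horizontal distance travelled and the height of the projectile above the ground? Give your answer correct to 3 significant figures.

x = 143 m, y = 194 m

v_x = 57.4 cos 63.7° = 25.43 m/s; v_y0 = 57.4 sin 63.7° = 51.46 m/s.
x = v_x t = 25.43 × 5.64 = 143 m.
y = 62.9 + v_y0 t − ½ g t² = 194 m.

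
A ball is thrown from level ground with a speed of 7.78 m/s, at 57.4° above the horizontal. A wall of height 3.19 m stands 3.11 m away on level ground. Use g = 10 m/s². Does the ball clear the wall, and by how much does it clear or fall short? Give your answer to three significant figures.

v_x = 7.78 cos 57.4° = 4.192 m/s; v_y0 = 7.78 sin 57.4° = 6.554 m/s.
Time to reach the wall: t = 3.11 / 4.192 = 0.7419 s.
Height at that point: y = 6.554×0.7419 − 5.000×0.7419² = 2.110 m.
That is 3.19 − 2.110 = 1.08 m below the top of the wall, so the ball does not clear it.

No — it falls 1.08 m short of clearing the wall.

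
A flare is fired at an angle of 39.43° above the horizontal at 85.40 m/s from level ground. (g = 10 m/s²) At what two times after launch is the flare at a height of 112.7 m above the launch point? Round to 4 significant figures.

2.801 s and 8.047 s

v_y0 = 85.40 sin 39.43° = 54.241 m/s.
Set y = v_y0 t − ½ g t² = 112.7: 5.000 t² − 54.241 t + 112.7 = 0.
t = [54.241 ± √(2942.1 − 2254.0)] / 10 = (54.241 ± 26.232) / 10, giving t = 2.801 s or t = 8.047 s.
So the flare is at 112.7 m at t = 2.801 s (rising) and t = 8.047 s (falling).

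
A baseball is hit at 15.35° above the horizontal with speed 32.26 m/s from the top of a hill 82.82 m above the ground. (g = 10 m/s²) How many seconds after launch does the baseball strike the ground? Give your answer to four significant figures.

Vertical component: v_y = 32.26 sin 15.35° = 8.5397 m/s.
Taking up as positive with launch at y = 82.82 m, landing at y = 0: 0 = 82.82 + 8.5397 t − ½(10) t².
Solving 5.000 t² − 8.5397 t − 82.82 = 0 gives t = [8.5397 + √(8.5397² + 4·5.000·82.82)] / 10.00 = 5.012 s.

5.012 s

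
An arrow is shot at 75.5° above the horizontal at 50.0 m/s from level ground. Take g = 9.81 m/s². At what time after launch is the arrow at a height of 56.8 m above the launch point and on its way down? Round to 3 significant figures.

v_y0 = 50.0 sin 75.5° = 48.41 m/s.
Set y = v_y0 t − ½ g t² = 56.8: 4.905 t² − 48.41 t + 56.8 = 0.
t = [48.41 ± √(2344 − 1114)] / 9.81 = (48.41 ± 35.07) / 9.81, giving t = 1.36 s or t = 8.51 s.
On the way down corresponds to the larger root: t = 8.51 s.

8.51 s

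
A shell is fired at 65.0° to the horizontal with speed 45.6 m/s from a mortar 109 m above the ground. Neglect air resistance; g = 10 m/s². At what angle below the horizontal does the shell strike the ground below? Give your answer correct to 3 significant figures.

72.8°

v_x = 45.6 cos 65.0° = 19.27 m/s.
At impact |v_y| = √(v_y0² + 2 g h) = √(41.33² + 2×10×109) = 62.36 m/s.
Angle below horizontal = arctan(|v_y| / v_x) = arctan(62.36 / 19.27) = 72.8°.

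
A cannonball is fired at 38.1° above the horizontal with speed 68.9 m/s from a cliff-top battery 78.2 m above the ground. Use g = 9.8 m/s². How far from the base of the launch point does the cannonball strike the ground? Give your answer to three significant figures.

555 m

Components: v_x = 68.9 cos 38.1° = 54.22 m/s, v_y = 68.9 sin 38.1° = 42.51 m/s.
Vertical: 0 = 78.2 + 42.51 t − ½(9.8) t² ⇒ 4.900 t² − 42.51 t − 78.2 = 0.
t = [42.51 + √(1807 + 1533)] / 9.800 = 10.23 s.
Horizontal: R = v_x · t = 54.22 × 10.23 = 555 m.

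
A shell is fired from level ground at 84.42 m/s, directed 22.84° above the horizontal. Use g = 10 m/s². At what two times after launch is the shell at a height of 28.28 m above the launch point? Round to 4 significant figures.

v_y0 = 84.42 sin 22.84° = 32.768 m/s.
Set y = v_y0 t − ½ g t² = 28.28: 5.000 t² − 32.768 t + 28.28 = 0.
t = [32.768 ± √(1073.7 − 565.60)] / 10 = (32.768 ± 22.541) / 10, giving t = 1.023 s or t = 5.531 s.
So the shell is at 28.28 m at t = 1.023 s (rising) and t = 5.531 s (falling).

1.023 s and 5.531 s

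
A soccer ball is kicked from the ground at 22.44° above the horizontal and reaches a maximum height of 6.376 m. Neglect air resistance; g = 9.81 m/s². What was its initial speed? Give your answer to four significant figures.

At maximum height v_y = 0, so (v₀ sin θ)² = 2 g H.
v₀ sin 22.44° = √(2 × 9.81 × 6.376) = 11.185 m/s.
v₀ = 11.185 / sin 22.44° = 11.185 / 0.3817 = 29.30 m/s.

29.30 m/s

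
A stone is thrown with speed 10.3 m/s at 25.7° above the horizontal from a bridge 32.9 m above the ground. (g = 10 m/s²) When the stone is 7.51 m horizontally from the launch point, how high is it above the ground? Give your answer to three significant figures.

v_x = 10.3 cos 25.7° = 9.281 m/s, v_y0 = 10.3 sin 25.7° = 4.467 m/s.
Time to reach x = 7.51 m: t = x / v_x = 7.51 / 9.281 = 0.8092 s.
y = 32.9 + v_y0 t − ½ g t² = 32.9 + 4.467×0.8092 − 5.000×0.8092² = 33.2 m.

33.2 m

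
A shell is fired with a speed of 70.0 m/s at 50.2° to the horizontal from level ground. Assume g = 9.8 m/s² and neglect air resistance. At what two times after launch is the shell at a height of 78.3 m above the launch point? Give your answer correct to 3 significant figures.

v_y0 = 70.0 sin 50.2° = 53.78 m/s.
Set y = v_y0 t − ½ g t² = 78.3: 4.900 t² − 53.78 t + 78.3 = 0.
t = [53.78 ± √(2892 − 1535)] / 9.8 = (53.78 ± 36.84) / 9.8, giving t = 1.73 s or t = 9.25 s.
So the shell is at 78.3 m at t = 1.73 s (rising) and t = 9.25 s (falling).

1.73 s and 9.25 s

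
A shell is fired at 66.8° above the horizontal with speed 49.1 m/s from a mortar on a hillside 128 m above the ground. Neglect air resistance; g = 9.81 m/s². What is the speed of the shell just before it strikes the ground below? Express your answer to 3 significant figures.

70.2 m/s

v_x = 49.1 cos 66.8° = 19.34 m/s is unchanged throughout.
For the vertical component, v_y² = v_y0² + 2 g h = (45.13)² + 2×9.81×128 = 4548, so |v_y| = 67.44 m/s.
Impact speed = √(v_x² + v_y²) = √(374.0 + 4548) = 70.2 m/s.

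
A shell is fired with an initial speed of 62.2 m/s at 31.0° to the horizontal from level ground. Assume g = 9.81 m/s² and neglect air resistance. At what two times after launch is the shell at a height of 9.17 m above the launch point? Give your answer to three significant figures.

v_y0 = 62.2 sin 31.0° = 32.04 m/s.
Set y = v_y0 t − ½ g t² = 9.17: 4.905 t² − 32.04 t + 9.17 = 0.
t = [32.04 ± √(1027 − 179.9)] / 9.81 = (32.04 ± 29.10) / 9.81, giving t = 0.300 s or t = 6.23 s.
So the shell is at 9.17 m at t = 0.300 s (rising) and t = 6.23 s (falling).

0.300 s and 6.23 s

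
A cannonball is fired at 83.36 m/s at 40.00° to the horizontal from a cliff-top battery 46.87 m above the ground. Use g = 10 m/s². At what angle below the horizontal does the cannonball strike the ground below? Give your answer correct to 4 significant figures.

v_x = 83.36 cos 40.00° = 63.857 m/s.
At impact |v_y| = √(v_y0² + 2 g h) = √(53.583² + 2×10×46.87) = 61.713 m/s.
Angle below horizontal = arctan(|v_y| / v_x) = arctan(61.713 / 63.857) = 44.02°.

44.02°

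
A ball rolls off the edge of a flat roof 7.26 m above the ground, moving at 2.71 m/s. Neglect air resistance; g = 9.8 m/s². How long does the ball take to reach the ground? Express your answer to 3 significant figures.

The horizontal speed doesn't affect the fall. With v_y0 = 0, h = ½ g t².
t = √(2 × 7.26 / 9.8) = √1.482 = 1.22 s.

1.22 s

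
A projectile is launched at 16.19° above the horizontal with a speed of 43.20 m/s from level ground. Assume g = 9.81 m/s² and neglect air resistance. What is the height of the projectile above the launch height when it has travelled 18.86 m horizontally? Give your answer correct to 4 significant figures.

v_x = 43.20 cos 16.19° = 41.487 m/s, v_y0 = 43.20 sin 16.19° = 12.045 m/s.
Time to reach x = 18.86 m: t = x / v_x = 18.86 / 41.487 = 0.45460 s.
y = v_y0 t − ½ g t² = 12.045×0.45460 − 4.905×0.45460² = 4.462 m.

4.462 m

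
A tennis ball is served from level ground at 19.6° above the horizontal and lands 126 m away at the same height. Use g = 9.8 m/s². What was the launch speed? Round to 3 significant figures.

On level ground, R = v₀² sin(2θ) / g, so v₀ = √(R g / sin 2θ).
sin(2 × 19.6°) = 0.6320.
v₀ = √(126 × 9.8 / 0.6320) = √1954 = 44.2 m/s.

44.2 m/s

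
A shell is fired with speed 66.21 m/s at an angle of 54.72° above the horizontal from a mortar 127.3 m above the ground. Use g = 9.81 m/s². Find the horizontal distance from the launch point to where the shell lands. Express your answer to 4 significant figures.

Components: v_x = 66.21 cos 54.72° = 38.241 m/s, v_y = 66.21 sin 54.72° = 54.050 m/s.
Vertical: 0 = 127.3 + 54.050 t − ½(9.81) t² ⇒ 4.905 t² − 54.050 t − 127.3 = 0.
t = [54.050 + √(2921.4 + 2497.6)] / 9.810 = 13.014 s.
Horizontal: R = v_x · t = 38.241 × 13.014 = 497.7 m.

497.7 m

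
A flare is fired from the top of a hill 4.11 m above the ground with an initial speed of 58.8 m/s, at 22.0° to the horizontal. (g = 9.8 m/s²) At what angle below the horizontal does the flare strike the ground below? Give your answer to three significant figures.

v_x = 58.8 cos 22.0° = 54.52 m/s.
At impact |v_y| = √(v_y0² + 2 g h) = √(22.03² + 2×9.8×4.11) = 23.79 m/s.
Angle below horizontal = arctan(|v_y| / v_x) = arctan(23.79 / 54.52) = 23.6°.

23.6°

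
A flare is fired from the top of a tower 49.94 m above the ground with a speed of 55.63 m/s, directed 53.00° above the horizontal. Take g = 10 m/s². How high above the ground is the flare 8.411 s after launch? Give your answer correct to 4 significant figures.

v_y0 = 55.63 sin 53.00° = 44.428 m/s.
y(t) = 49.94 + v_y0 t − ½ g t² = 49.94 + 44.428×8.411 − ½×10×8.411² = 69.90 m.

69.90 m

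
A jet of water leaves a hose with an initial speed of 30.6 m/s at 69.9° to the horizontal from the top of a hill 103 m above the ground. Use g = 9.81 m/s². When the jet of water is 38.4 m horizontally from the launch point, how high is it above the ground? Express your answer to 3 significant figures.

143 m

v_x = 30.6 cos 69.9° = 10.52 m/s, v_y0 = 30.6 sin 69.9° = 28.74 m/s.
Time to reach x = 38.4 m: t = x / v_x = 38.4 / 10.52 = 3.650 s.
y = 103 + v_y0 t − ½ g t² = 103 + 28.74×3.650 − 4.905×3.650² = 143 m.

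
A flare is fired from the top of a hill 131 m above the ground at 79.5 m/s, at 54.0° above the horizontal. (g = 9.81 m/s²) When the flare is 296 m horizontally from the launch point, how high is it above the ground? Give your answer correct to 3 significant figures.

v_x = 79.5 cos 54.0° = 46.73 m/s, v_y0 = 79.5 sin 54.0° = 64.32 m/s.
Time to reach x = 296 m: t = x / v_x = 296 / 46.73 = 6.334 s.
y = 131 + v_y0 t − ½ g t² = 131 + 64.32×6.334 − 4.905×6.334² = 342 m.

342 m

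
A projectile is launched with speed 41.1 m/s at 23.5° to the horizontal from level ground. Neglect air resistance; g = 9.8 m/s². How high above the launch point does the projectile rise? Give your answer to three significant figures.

13.7 m

Vertical component of launch velocity: v_y = 41.1 sin 23.5° = 16.39 m/s.
At the highest point the vertical velocity is zero, so v_y² = 2 g h_max.
h_max = (16.39)² / (2 × 9.8) = 268.6 / 19.60 = 13.7 m.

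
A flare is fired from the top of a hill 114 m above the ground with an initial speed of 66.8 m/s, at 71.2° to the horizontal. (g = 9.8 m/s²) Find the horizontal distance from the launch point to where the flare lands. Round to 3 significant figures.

Components: v_x = 66.8 cos 71.2° = 21.53 m/s, v_y = 66.8 sin 71.2° = 63.24 m/s.
Vertical: 0 = 114 + 63.24 t − ½(9.8) t² ⇒ 4.900 t² − 63.24 t − 114 = 0.
t = [63.24 + √(3999 + 2234)] / 9.800 = 14.51 s.
Horizontal: R = v_x · t = 21.53 × 14.51 = 312 m.

312 m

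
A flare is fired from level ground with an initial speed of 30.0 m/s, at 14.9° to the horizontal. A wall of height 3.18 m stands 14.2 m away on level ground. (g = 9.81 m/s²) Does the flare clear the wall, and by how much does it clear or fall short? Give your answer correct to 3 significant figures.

v_x = 30.0 cos 14.9° = 28.99 m/s; v_y0 = 30.0 sin 14.9° = 7.714 m/s.
Time to reach the wall: t = 14.2 / 28.99 = 0.4898 s.
Height at that point: y = 7.714×0.4898 − 4.905×0.4898² = 2.602 m.
That is 3.18 − 2.602 = 0.578 m below the top of the wall, so the flare does not clear it.

No — it falls 0.578 m short of clearing the wall.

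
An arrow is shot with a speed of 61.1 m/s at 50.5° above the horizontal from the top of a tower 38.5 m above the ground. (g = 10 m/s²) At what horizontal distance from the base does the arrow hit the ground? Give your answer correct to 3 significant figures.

Components: v_x = 61.1 cos 50.5° = 38.86 m/s, v_y = 61.1 sin 50.5° = 47.15 m/s.
Vertical: 0 = 38.5 + 47.15 t − ½(10) t² ⇒ 5.000 t² − 47.15 t − 38.5 = 0.
t = [47.15 + √(2223 + 770.0)] / 10.00 = 10.19 s.
Horizontal: R = v_x · t = 38.86 × 10.19 = 396 m.

396 m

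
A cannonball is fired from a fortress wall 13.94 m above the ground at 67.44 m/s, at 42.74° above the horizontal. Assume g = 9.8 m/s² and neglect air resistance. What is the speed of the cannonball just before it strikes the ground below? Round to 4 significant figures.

69.44 m/s

v_x = 67.44 cos 42.74° = 49.531 m/s is unchanged throughout.
For the vertical component, v_y² = v_y0² + 2 g h = (45.770)² + 2×9.8×13.94 = 2368.1, so |v_y| = 48.663 m/s.
Impact speed = √(v_x² + v_y²) = √(2453.3 + 2368.1) = 69.44 m/s.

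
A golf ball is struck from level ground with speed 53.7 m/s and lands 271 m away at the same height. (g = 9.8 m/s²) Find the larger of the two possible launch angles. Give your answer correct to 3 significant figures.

56.5°

Level-ground range: R = v₀² sin(2θ)/g ⇒ sin 2θ = R g / v₀² = 271×9.8/53.7² = 0.9210.
2θ = arcsin(0.9210) = 67.07° or 180° − 67.07° = 112.93°.
So θ = 33.5° or θ = 56.5°.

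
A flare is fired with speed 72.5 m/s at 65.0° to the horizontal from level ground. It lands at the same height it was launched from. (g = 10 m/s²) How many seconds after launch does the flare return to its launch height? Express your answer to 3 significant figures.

13.1 s

Vertical component: v_y = 72.5 sin 65.0° = 65.71 m/s.
For a projectile landing at launch height, time of flight is t = 2 v_y / g = 2 × 65.71 / 10 = 13.1 s.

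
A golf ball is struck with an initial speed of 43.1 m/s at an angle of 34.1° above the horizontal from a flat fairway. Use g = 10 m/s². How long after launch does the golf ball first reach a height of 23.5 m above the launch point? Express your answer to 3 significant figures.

v_y0 = 43.1 sin 34.1° = 24.16 m/s.
Set y = v_y0 t − ½ g t² = 23.5: 5.000 t² − 24.16 t + 23.5 = 0.
t = [24.16 ± √(583.7 − 470.0)] / 10 = (24.16 ± 10.66) / 10, giving t = 1.35 s or t = 3.48 s.
The golf ball is on the way up at the first time, so t = 1.35 s.

1.35 s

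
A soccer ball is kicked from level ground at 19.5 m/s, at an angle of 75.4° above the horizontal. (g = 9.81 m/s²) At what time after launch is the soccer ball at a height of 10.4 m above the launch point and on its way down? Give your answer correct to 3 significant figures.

3.18 s

v_y0 = 19.5 sin 75.4° = 18.87 m/s.
Set y = v_y0 t − ½ g t² = 10.4: 4.905 t² − 18.87 t + 10.4 = 0.
t = [18.87 ± √(356.1 − 204.0)] / 9.81 = (18.87 ± 12.33) / 9.81, giving t = 0.667 s or t = 3.18 s.
On the way down corresponds to the larger root: t = 3.18 s.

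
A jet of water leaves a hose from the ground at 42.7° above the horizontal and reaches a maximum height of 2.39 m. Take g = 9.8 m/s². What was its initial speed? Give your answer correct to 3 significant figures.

At maximum height v_y = 0, so (v₀ sin θ)² = 2 g H.
v₀ sin 42.7° = √(2 × 9.8 × 2.39) = 6.844 m/s.
v₀ = 6.844 / sin 42.7° = 6.844 / 0.6782 = 10.1 m/s.

10.1 m/s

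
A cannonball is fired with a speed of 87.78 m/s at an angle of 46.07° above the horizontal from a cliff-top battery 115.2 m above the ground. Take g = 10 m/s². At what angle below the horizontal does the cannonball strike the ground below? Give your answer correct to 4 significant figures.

52.50°

v_x = 87.78 cos 46.07° = 60.900 m/s.
At impact |v_y| = √(v_y0² + 2 g h) = √(63.218² + 2×10×115.2) = 79.376 m/s.
Angle below horizontal = arctan(|v_y| / v_x) = arctan(79.376 / 60.900) = 52.50°.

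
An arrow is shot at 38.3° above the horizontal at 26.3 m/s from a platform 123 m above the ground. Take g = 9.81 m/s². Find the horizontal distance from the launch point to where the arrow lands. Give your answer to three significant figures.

143 m

Components: v_x = 26.3 cos 38.3° = 20.64 m/s, v_y = 26.3 sin 38.3° = 16.30 m/s.
Vertical: 0 = 123 + 16.30 t − ½(9.81) t² ⇒ 4.905 t² − 16.30 t − 123 = 0.
t = [16.30 + √(265.7 + 2413)] / 9.810 = 6.937 s.
Horizontal: R = v_x · t = 20.64 × 6.937 = 143 m.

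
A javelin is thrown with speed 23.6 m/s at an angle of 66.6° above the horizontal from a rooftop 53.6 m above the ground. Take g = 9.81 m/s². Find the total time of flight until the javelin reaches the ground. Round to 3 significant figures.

6.18 s

Vertical component: v_y = 23.6 sin 66.6° = 21.66 m/s.
Taking up as positive with launch at y = 53.6 m, landing at y = 0: 0 = 53.6 + 21.66 t − ½(9.81) t².
Solving 4.905 t² − 21.66 t − 53.6 = 0 gives t = [21.66 + √(21.66² + 4·4.905·53.6)] / 9.810 = 6.18 s.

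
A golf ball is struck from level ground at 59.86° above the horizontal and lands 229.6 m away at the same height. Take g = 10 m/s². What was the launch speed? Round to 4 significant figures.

On level ground, R = v₀² sin(2θ) / g, so v₀ = √(R g / sin 2θ).
sin(2 × 59.86°) = 0.8685.
v₀ = √(229.6 × 10 / 0.8685) = √2643.6 = 51.42 m/s.

51.42 m/s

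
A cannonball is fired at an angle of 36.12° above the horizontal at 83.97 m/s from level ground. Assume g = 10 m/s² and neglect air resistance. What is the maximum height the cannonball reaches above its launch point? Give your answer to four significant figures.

Vertical component of launch velocity: v_y = 83.97 sin 36.12° = 49.498 m/s.
At the highest point the vertical velocity is zero, so v_y² = 2 g h_max.
h_max = (49.498)² / (2 × 10) = 2450.1 / 20.00 = 122.5 m.

122.5 m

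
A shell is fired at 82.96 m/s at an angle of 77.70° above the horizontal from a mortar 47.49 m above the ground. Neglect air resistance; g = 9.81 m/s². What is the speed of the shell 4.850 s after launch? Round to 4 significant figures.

v_x = 82.96 cos 77.70° = 17.673 m/s (constant).
v_y(t) = 82.96 sin 77.70° − g t = 81.056 − 9.81 × 4.850 = 33.477 m/s.
Speed = √(v_x² + v_y²) = √(312.33 + 1120.7) = 37.86 m/s.

37.86 m/s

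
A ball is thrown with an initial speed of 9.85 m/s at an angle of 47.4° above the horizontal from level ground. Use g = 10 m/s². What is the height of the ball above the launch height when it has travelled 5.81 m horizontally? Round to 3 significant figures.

2.52 m

v_x = 9.85 cos 47.4° = 6.667 m/s, v_y0 = 9.85 sin 47.4° = 7.251 m/s.
Time to reach x = 5.81 m: t = x / v_x = 5.81 / 6.667 = 0.8715 s.
y = v_y0 t − ½ g t² = 7.251×0.8715 − 5.000×0.8715² = 2.52 m.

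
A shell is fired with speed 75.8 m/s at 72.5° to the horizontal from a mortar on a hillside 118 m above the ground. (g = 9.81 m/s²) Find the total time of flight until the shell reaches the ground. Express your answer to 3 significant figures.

16.2 s

Vertical component: v_y = 75.8 sin 72.5° = 72.29 m/s.
Taking up as positive with launch at y = 118 m, landing at y = 0: 0 = 118 + 72.29 t − ½(9.81) t².
Solving 4.905 t² − 72.29 t − 118 = 0 gives t = [72.29 + √(72.29² + 4·4.905·118)] / 9.810 = 16.2 s.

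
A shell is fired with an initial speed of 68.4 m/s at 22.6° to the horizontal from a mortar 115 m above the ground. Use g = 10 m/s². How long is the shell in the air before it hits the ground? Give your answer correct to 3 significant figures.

Vertical component: v_y = 68.4 sin 22.6° = 26.29 m/s.
Taking up as positive with launch at y = 115 m, landing at y = 0: 0 = 115 + 26.29 t − ½(10) t².
Solving 5.000 t² − 26.29 t − 115 = 0 gives t = [26.29 + √(26.29² + 4·5.000·115)] / 10.00 = 8.10 s.

8.10 s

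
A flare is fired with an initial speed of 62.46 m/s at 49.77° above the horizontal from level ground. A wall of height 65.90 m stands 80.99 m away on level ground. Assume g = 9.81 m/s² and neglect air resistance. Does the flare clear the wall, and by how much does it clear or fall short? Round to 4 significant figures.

v_x = 62.46 cos 49.77° = 40.340 m/s; v_y0 = 62.46 sin 49.77° = 47.686 m/s.
Time to reach the wall: t = 80.99 / 40.340 = 2.0077 s.
Height at that point: y = 47.686×2.0077 − 4.905×2.0077² = 75.968 m.
That is 75.968 − 65.90 = 10.07 m above the top of the wall, so the flare clears it.

Yes — it clears the wall by 10.07 m.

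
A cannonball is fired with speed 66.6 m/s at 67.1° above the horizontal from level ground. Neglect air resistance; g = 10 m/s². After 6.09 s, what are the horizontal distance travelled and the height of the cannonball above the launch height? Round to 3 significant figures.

x = 158 m, y = 188 m

v_x = 66.6 cos 67.1° = 25.92 m/s; v_y0 = 66.6 sin 67.1° = 61.35 m/s.
x = v_x t = 25.92 × 6.09 = 158 m.
y = v_y0 t − ½ g t² = 61.35×6.09 − 5.000×6.09² = 188 m.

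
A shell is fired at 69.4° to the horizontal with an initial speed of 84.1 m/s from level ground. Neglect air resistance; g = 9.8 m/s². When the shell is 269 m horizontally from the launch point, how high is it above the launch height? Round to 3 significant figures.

v_x = 84.1 cos 69.4° = 29.59 m/s, v_y0 = 84.1 sin 69.4° = 78.72 m/s.
Time to reach x = 269 m: t = x / v_x = 269 / 29.59 = 9.091 s.
y = v_y0 t − ½ g t² = 78.72×9.091 − 4.900×9.091² = 311 m.

311 m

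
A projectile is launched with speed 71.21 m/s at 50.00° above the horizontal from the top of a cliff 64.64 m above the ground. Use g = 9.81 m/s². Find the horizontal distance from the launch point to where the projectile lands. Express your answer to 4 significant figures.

558.5 m

Components: v_x = 71.21 cos 50.00° = 45.773 m/s, v_y = 71.21 sin 50.00° = 54.550 m/s.
Vertical: 0 = 64.64 + 54.550 t − ½(9.81) t² ⇒ 4.905 t² − 54.550 t − 64.64 = 0.
t = [54.550 + √(2975.7 + 1268.2)] / 9.810 = 12.201 s.
Horizontal: R = v_x · t = 45.773 × 12.201 = 558.5 m.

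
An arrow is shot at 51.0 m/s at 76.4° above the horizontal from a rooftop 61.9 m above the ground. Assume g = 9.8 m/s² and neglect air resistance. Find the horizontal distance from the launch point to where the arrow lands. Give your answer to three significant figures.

135 m

Components: v_x = 51.0 cos 76.4° = 11.99 m/s, v_y = 51.0 sin 76.4° = 49.57 m/s.
Vertical: 0 = 61.9 + 49.57 t − ½(9.8) t² ⇒ 4.900 t² − 49.57 t − 61.9 = 0.
t = [49.57 + √(2457 + 1213)] / 9.800 = 11.24 s.
Horizontal: R = v_x · t = 11.99 × 11.24 = 135 m.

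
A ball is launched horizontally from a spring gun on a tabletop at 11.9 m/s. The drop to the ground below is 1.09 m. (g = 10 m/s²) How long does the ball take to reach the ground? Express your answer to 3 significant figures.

The horizontal speed doesn't affect the fall. With v_y0 = 0, h = ½ g t².
t = √(2 × 1.09 / 10) = √0.2180 = 0.467 s.

0.467 s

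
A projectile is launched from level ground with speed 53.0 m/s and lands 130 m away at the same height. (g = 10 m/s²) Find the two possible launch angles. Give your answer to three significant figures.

13.8° and 76.2°

Level-ground range: R = v₀² sin(2θ)/g ⇒ sin 2θ = R g / v₀² = 130×10/53.0² = 0.4628.
2θ = arcsin(0.4628) = 27.57° or 180° − 27.57° = 152.43°.
So θ = 13.8° or θ = 76.2°.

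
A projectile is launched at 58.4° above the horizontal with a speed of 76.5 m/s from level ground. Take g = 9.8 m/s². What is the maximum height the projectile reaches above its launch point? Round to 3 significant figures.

Vertical component of launch velocity: v_y = 76.5 sin 58.4° = 65.16 m/s.
At the highest point the vertical velocity is zero, so v_y² = 2 g h_max.
h_max = (65.16)² / (2 × 9.8) = 4246 / 19.60 = 217 m.

217 m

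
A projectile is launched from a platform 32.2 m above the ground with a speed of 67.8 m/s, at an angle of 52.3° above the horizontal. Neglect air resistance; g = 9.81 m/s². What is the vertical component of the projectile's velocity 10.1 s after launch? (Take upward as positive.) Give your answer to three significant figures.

Initial vertical component: v_y0 = 67.8 sin 52.3° = 53.64 m/s.
v_y(t) = v_y0 − g t = 53.64 − 9.81 × 10.1 = -45.4 m/s.

-45.4 m/s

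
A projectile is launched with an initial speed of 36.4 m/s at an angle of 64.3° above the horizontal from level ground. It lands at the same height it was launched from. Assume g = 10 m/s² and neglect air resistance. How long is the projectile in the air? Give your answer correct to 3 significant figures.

6.56 s

Vertical component: v_y = 36.4 sin 64.3° = 32.80 m/s.
For a projectile landing at launch height, time of flight is t = 2 v_y / g = 2 × 32.80 / 10 = 6.56 s.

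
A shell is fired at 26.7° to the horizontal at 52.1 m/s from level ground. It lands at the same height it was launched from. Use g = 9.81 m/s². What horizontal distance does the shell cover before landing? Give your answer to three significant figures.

Components: v_x = 52.1 cos 26.7° = 46.54 m/s, v_y = 52.1 sin 26.7° = 23.41 m/s.
Time of flight (same landing height): t = 2 v_y / g = 2 × 23.41 / 9.81 = 4.773 s.
Range: R = v_x · t = 46.54 × 4.773 = 222 m.

222 m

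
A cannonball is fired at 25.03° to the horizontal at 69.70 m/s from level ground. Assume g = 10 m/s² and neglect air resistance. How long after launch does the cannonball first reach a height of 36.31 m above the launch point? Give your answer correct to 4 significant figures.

v_y0 = 69.70 sin 25.03° = 29.490 m/s.
Set y = v_y0 t − ½ g t² = 36.31: 5.000 t² − 29.490 t + 36.31 = 0.
t = [29.490 ± √(869.66 − 726.20)] / 10 = (29.490 ± 11.977) / 10, giving t = 1.751 s or t = 4.147 s.
The cannonball is on the way up at the first time, so t = 1.751 s.

1.751 s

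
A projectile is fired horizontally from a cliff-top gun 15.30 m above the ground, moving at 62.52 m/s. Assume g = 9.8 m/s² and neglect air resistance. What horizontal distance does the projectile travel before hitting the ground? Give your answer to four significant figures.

Initial vertical velocity is zero, so the fall time comes from h = ½ g t²: t = √(2 × 15.30 / 9.8) = 1.7670 s.
Horizontal motion is uniform at 62.52 m/s, so x = 62.52 × 1.7670 = 110.5 m.

110.5 m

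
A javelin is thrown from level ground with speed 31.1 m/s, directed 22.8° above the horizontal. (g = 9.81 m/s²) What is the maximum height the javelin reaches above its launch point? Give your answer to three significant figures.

Vertical component of launch velocity: v_y = 31.1 sin 22.8° = 12.05 m/s.
At the highest point the vertical velocity is zero, so v_y² = 2 g h_max.
h_max = (12.05)² / (2 × 9.81) = 145.2 / 19.62 = 7.40 m.

7.40 m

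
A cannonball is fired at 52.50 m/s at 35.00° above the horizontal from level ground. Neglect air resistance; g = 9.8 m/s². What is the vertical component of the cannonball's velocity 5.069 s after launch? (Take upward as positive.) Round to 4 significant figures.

-19.56 m/s

Initial vertical component: v_y0 = 52.50 sin 35.00° = 30.113 m/s.
v_y(t) = v_y0 − g t = 30.113 − 9.8 × 5.069 = -19.56 m/s.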